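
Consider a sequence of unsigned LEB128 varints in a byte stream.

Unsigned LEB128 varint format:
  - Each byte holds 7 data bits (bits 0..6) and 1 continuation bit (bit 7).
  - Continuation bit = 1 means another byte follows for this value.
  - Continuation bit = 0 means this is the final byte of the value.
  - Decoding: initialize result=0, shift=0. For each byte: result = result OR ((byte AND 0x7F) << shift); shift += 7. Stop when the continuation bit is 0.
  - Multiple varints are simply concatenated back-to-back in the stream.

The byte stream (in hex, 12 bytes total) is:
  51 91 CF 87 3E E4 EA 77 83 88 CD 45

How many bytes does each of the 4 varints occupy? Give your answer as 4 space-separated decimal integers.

  byte[0]=0x51 cont=0 payload=0x51=81: acc |= 81<<0 -> acc=81 shift=7 [end]
Varint 1: bytes[0:1] = 51 -> value 81 (1 byte(s))
  byte[1]=0x91 cont=1 payload=0x11=17: acc |= 17<<0 -> acc=17 shift=7
  byte[2]=0xCF cont=1 payload=0x4F=79: acc |= 79<<7 -> acc=10129 shift=14
  byte[3]=0x87 cont=1 payload=0x07=7: acc |= 7<<14 -> acc=124817 shift=21
  byte[4]=0x3E cont=0 payload=0x3E=62: acc |= 62<<21 -> acc=130148241 shift=28 [end]
Varint 2: bytes[1:5] = 91 CF 87 3E -> value 130148241 (4 byte(s))
  byte[5]=0xE4 cont=1 payload=0x64=100: acc |= 100<<0 -> acc=100 shift=7
  byte[6]=0xEA cont=1 payload=0x6A=106: acc |= 106<<7 -> acc=13668 shift=14
  byte[7]=0x77 cont=0 payload=0x77=119: acc |= 119<<14 -> acc=1963364 shift=21 [end]
Varint 3: bytes[5:8] = E4 EA 77 -> value 1963364 (3 byte(s))
  byte[8]=0x83 cont=1 payload=0x03=3: acc |= 3<<0 -> acc=3 shift=7
  byte[9]=0x88 cont=1 payload=0x08=8: acc |= 8<<7 -> acc=1027 shift=14
  byte[10]=0xCD cont=1 payload=0x4D=77: acc |= 77<<14 -> acc=1262595 shift=21
  byte[11]=0x45 cont=0 payload=0x45=69: acc |= 69<<21 -> acc=145966083 shift=28 [end]
Varint 4: bytes[8:12] = 83 88 CD 45 -> value 145966083 (4 byte(s))

Answer: 1 4 3 4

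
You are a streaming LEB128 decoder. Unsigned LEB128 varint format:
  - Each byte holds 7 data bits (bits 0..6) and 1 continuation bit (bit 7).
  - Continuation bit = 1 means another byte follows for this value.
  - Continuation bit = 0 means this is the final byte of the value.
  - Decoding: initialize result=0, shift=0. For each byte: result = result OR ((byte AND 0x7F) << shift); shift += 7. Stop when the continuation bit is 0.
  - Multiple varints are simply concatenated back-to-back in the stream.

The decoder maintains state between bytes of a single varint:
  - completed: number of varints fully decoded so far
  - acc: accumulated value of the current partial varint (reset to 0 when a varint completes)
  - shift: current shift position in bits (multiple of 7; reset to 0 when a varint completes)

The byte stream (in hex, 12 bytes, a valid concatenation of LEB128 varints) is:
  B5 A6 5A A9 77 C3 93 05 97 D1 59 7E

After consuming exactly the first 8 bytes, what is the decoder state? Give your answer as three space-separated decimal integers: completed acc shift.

Answer: 3 0 0

Derivation:
byte[0]=0xB5 cont=1 payload=0x35: acc |= 53<<0 -> completed=0 acc=53 shift=7
byte[1]=0xA6 cont=1 payload=0x26: acc |= 38<<7 -> completed=0 acc=4917 shift=14
byte[2]=0x5A cont=0 payload=0x5A: varint #1 complete (value=1479477); reset -> completed=1 acc=0 shift=0
byte[3]=0xA9 cont=1 payload=0x29: acc |= 41<<0 -> completed=1 acc=41 shift=7
byte[4]=0x77 cont=0 payload=0x77: varint #2 complete (value=15273); reset -> completed=2 acc=0 shift=0
byte[5]=0xC3 cont=1 payload=0x43: acc |= 67<<0 -> completed=2 acc=67 shift=7
byte[6]=0x93 cont=1 payload=0x13: acc |= 19<<7 -> completed=2 acc=2499 shift=14
byte[7]=0x05 cont=0 payload=0x05: varint #3 complete (value=84419); reset -> completed=3 acc=0 shift=0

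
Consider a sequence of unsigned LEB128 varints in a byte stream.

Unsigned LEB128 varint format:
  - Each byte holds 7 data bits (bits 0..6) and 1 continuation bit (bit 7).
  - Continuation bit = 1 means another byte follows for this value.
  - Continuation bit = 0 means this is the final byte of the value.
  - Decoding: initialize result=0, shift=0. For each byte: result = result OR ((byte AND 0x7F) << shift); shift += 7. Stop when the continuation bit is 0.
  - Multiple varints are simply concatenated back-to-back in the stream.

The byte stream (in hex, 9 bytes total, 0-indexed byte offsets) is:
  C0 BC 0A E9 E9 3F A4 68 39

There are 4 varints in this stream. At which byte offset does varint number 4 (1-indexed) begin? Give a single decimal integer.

Answer: 8

Derivation:
  byte[0]=0xC0 cont=1 payload=0x40=64: acc |= 64<<0 -> acc=64 shift=7
  byte[1]=0xBC cont=1 payload=0x3C=60: acc |= 60<<7 -> acc=7744 shift=14
  byte[2]=0x0A cont=0 payload=0x0A=10: acc |= 10<<14 -> acc=171584 shift=21 [end]
Varint 1: bytes[0:3] = C0 BC 0A -> value 171584 (3 byte(s))
  byte[3]=0xE9 cont=1 payload=0x69=105: acc |= 105<<0 -> acc=105 shift=7
  byte[4]=0xE9 cont=1 payload=0x69=105: acc |= 105<<7 -> acc=13545 shift=14
  byte[5]=0x3F cont=0 payload=0x3F=63: acc |= 63<<14 -> acc=1045737 shift=21 [end]
Varint 2: bytes[3:6] = E9 E9 3F -> value 1045737 (3 byte(s))
  byte[6]=0xA4 cont=1 payload=0x24=36: acc |= 36<<0 -> acc=36 shift=7
  byte[7]=0x68 cont=0 payload=0x68=104: acc |= 104<<7 -> acc=13348 shift=14 [end]
Varint 3: bytes[6:8] = A4 68 -> value 13348 (2 byte(s))
  byte[8]=0x39 cont=0 payload=0x39=57: acc |= 57<<0 -> acc=57 shift=7 [end]
Varint 4: bytes[8:9] = 39 -> value 57 (1 byte(s))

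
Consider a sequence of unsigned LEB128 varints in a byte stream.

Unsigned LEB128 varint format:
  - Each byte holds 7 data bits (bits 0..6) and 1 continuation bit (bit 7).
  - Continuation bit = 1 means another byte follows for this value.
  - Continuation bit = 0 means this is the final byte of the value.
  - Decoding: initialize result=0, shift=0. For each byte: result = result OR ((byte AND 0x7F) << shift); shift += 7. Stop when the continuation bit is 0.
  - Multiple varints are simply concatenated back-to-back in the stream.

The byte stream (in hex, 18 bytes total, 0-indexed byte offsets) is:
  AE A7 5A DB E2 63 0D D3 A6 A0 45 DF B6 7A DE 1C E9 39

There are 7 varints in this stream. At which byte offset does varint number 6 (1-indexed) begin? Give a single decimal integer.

  byte[0]=0xAE cont=1 payload=0x2E=46: acc |= 46<<0 -> acc=46 shift=7
  byte[1]=0xA7 cont=1 payload=0x27=39: acc |= 39<<7 -> acc=5038 shift=14
  byte[2]=0x5A cont=0 payload=0x5A=90: acc |= 90<<14 -> acc=1479598 shift=21 [end]
Varint 1: bytes[0:3] = AE A7 5A -> value 1479598 (3 byte(s))
  byte[3]=0xDB cont=1 payload=0x5B=91: acc |= 91<<0 -> acc=91 shift=7
  byte[4]=0xE2 cont=1 payload=0x62=98: acc |= 98<<7 -> acc=12635 shift=14
  byte[5]=0x63 cont=0 payload=0x63=99: acc |= 99<<14 -> acc=1634651 shift=21 [end]
Varint 2: bytes[3:6] = DB E2 63 -> value 1634651 (3 byte(s))
  byte[6]=0x0D cont=0 payload=0x0D=13: acc |= 13<<0 -> acc=13 shift=7 [end]
Varint 3: bytes[6:7] = 0D -> value 13 (1 byte(s))
  byte[7]=0xD3 cont=1 payload=0x53=83: acc |= 83<<0 -> acc=83 shift=7
  byte[8]=0xA6 cont=1 payload=0x26=38: acc |= 38<<7 -> acc=4947 shift=14
  byte[9]=0xA0 cont=1 payload=0x20=32: acc |= 32<<14 -> acc=529235 shift=21
  byte[10]=0x45 cont=0 payload=0x45=69: acc |= 69<<21 -> acc=145232723 shift=28 [end]
Varint 4: bytes[7:11] = D3 A6 A0 45 -> value 145232723 (4 byte(s))
  byte[11]=0xDF cont=1 payload=0x5F=95: acc |= 95<<0 -> acc=95 shift=7
  byte[12]=0xB6 cont=1 payload=0x36=54: acc |= 54<<7 -> acc=7007 shift=14
  byte[13]=0x7A cont=0 payload=0x7A=122: acc |= 122<<14 -> acc=2005855 shift=21 [end]
Varint 5: bytes[11:14] = DF B6 7A -> value 2005855 (3 byte(s))
  byte[14]=0xDE cont=1 payload=0x5E=94: acc |= 94<<0 -> acc=94 shift=7
  byte[15]=0x1C cont=0 payload=0x1C=28: acc |= 28<<7 -> acc=3678 shift=14 [end]
Varint 6: bytes[14:16] = DE 1C -> value 3678 (2 byte(s))
  byte[16]=0xE9 cont=1 payload=0x69=105: acc |= 105<<0 -> acc=105 shift=7
  byte[17]=0x39 cont=0 payload=0x39=57: acc |= 57<<7 -> acc=7401 shift=14 [end]
Varint 7: bytes[16:18] = E9 39 -> value 7401 (2 byte(s))

Answer: 14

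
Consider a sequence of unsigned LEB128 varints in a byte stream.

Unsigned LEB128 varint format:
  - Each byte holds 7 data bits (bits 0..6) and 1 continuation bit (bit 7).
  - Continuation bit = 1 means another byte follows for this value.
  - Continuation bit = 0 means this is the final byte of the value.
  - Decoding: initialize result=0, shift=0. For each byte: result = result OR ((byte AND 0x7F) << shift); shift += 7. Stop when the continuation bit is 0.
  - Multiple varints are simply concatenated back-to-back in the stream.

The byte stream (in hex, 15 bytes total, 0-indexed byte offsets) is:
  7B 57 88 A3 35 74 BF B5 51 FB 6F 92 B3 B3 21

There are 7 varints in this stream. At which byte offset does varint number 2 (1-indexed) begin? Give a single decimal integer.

Answer: 1

Derivation:
  byte[0]=0x7B cont=0 payload=0x7B=123: acc |= 123<<0 -> acc=123 shift=7 [end]
Varint 1: bytes[0:1] = 7B -> value 123 (1 byte(s))
  byte[1]=0x57 cont=0 payload=0x57=87: acc |= 87<<0 -> acc=87 shift=7 [end]
Varint 2: bytes[1:2] = 57 -> value 87 (1 byte(s))
  byte[2]=0x88 cont=1 payload=0x08=8: acc |= 8<<0 -> acc=8 shift=7
  byte[3]=0xA3 cont=1 payload=0x23=35: acc |= 35<<7 -> acc=4488 shift=14
  byte[4]=0x35 cont=0 payload=0x35=53: acc |= 53<<14 -> acc=872840 shift=21 [end]
Varint 3: bytes[2:5] = 88 A3 35 -> value 872840 (3 byte(s))
  byte[5]=0x74 cont=0 payload=0x74=116: acc |= 116<<0 -> acc=116 shift=7 [end]
Varint 4: bytes[5:6] = 74 -> value 116 (1 byte(s))
  byte[6]=0xBF cont=1 payload=0x3F=63: acc |= 63<<0 -> acc=63 shift=7
  byte[7]=0xB5 cont=1 payload=0x35=53: acc |= 53<<7 -> acc=6847 shift=14
  byte[8]=0x51 cont=0 payload=0x51=81: acc |= 81<<14 -> acc=1333951 shift=21 [end]
Varint 5: bytes[6:9] = BF B5 51 -> value 1333951 (3 byte(s))
  byte[9]=0xFB cont=1 payload=0x7B=123: acc |= 123<<0 -> acc=123 shift=7
  byte[10]=0x6F cont=0 payload=0x6F=111: acc |= 111<<7 -> acc=14331 shift=14 [end]
Varint 6: bytes[9:11] = FB 6F -> value 14331 (2 byte(s))
  byte[11]=0x92 cont=1 payload=0x12=18: acc |= 18<<0 -> acc=18 shift=7
  byte[12]=0xB3 cont=1 payload=0x33=51: acc |= 51<<7 -> acc=6546 shift=14
  byte[13]=0xB3 cont=1 payload=0x33=51: acc |= 51<<14 -> acc=842130 shift=21
  byte[14]=0x21 cont=0 payload=0x21=33: acc |= 33<<21 -> acc=70048146 shift=28 [end]
Varint 7: bytes[11:15] = 92 B3 B3 21 -> value 70048146 (4 byte(s))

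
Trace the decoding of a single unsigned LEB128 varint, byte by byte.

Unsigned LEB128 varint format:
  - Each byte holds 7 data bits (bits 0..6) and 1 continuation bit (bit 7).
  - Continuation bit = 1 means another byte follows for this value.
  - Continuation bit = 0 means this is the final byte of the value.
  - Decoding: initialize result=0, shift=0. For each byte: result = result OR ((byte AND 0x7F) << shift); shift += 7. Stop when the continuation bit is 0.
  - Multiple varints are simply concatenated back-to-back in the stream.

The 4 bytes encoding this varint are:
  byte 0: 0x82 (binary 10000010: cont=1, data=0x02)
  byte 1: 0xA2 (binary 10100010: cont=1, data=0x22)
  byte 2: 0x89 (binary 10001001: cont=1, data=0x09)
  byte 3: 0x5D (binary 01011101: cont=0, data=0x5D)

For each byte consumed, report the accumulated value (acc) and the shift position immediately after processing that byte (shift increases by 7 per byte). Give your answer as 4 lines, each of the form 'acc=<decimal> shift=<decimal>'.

byte 0=0x82: payload=0x02=2, contrib = 2<<0 = 2; acc -> 2, shift -> 7
byte 1=0xA2: payload=0x22=34, contrib = 34<<7 = 4352; acc -> 4354, shift -> 14
byte 2=0x89: payload=0x09=9, contrib = 9<<14 = 147456; acc -> 151810, shift -> 21
byte 3=0x5D: payload=0x5D=93, contrib = 93<<21 = 195035136; acc -> 195186946, shift -> 28

Answer: acc=2 shift=7
acc=4354 shift=14
acc=151810 shift=21
acc=195186946 shift=28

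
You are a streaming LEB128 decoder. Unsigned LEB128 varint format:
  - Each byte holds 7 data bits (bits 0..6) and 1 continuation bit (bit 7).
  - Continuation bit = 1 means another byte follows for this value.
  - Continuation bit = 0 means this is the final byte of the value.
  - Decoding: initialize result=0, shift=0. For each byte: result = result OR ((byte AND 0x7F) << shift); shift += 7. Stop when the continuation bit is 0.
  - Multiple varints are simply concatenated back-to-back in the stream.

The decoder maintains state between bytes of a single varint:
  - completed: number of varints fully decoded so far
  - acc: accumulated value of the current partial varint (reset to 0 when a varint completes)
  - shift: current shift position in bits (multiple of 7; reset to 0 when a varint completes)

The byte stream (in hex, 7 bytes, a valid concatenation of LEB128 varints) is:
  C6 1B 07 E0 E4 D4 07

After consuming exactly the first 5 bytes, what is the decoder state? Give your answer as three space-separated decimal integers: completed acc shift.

Answer: 2 12896 14

Derivation:
byte[0]=0xC6 cont=1 payload=0x46: acc |= 70<<0 -> completed=0 acc=70 shift=7
byte[1]=0x1B cont=0 payload=0x1B: varint #1 complete (value=3526); reset -> completed=1 acc=0 shift=0
byte[2]=0x07 cont=0 payload=0x07: varint #2 complete (value=7); reset -> completed=2 acc=0 shift=0
byte[3]=0xE0 cont=1 payload=0x60: acc |= 96<<0 -> completed=2 acc=96 shift=7
byte[4]=0xE4 cont=1 payload=0x64: acc |= 100<<7 -> completed=2 acc=12896 shift=14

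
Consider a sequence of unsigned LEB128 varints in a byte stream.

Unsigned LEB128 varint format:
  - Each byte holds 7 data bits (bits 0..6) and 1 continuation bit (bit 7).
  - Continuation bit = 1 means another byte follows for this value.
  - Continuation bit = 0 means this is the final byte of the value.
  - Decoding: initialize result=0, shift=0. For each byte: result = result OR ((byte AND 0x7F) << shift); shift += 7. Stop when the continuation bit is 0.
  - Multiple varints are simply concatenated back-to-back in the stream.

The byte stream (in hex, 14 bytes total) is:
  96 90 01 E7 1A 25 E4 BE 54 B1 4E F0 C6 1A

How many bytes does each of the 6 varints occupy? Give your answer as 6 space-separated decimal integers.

Answer: 3 2 1 3 2 3

Derivation:
  byte[0]=0x96 cont=1 payload=0x16=22: acc |= 22<<0 -> acc=22 shift=7
  byte[1]=0x90 cont=1 payload=0x10=16: acc |= 16<<7 -> acc=2070 shift=14
  byte[2]=0x01 cont=0 payload=0x01=1: acc |= 1<<14 -> acc=18454 shift=21 [end]
Varint 1: bytes[0:3] = 96 90 01 -> value 18454 (3 byte(s))
  byte[3]=0xE7 cont=1 payload=0x67=103: acc |= 103<<0 -> acc=103 shift=7
  byte[4]=0x1A cont=0 payload=0x1A=26: acc |= 26<<7 -> acc=3431 shift=14 [end]
Varint 2: bytes[3:5] = E7 1A -> value 3431 (2 byte(s))
  byte[5]=0x25 cont=0 payload=0x25=37: acc |= 37<<0 -> acc=37 shift=7 [end]
Varint 3: bytes[5:6] = 25 -> value 37 (1 byte(s))
  byte[6]=0xE4 cont=1 payload=0x64=100: acc |= 100<<0 -> acc=100 shift=7
  byte[7]=0xBE cont=1 payload=0x3E=62: acc |= 62<<7 -> acc=8036 shift=14
  byte[8]=0x54 cont=0 payload=0x54=84: acc |= 84<<14 -> acc=1384292 shift=21 [end]
Varint 4: bytes[6:9] = E4 BE 54 -> value 1384292 (3 byte(s))
  byte[9]=0xB1 cont=1 payload=0x31=49: acc |= 49<<0 -> acc=49 shift=7
  byte[10]=0x4E cont=0 payload=0x4E=78: acc |= 78<<7 -> acc=10033 shift=14 [end]
Varint 5: bytes[9:11] = B1 4E -> value 10033 (2 byte(s))
  byte[11]=0xF0 cont=1 payload=0x70=112: acc |= 112<<0 -> acc=112 shift=7
  byte[12]=0xC6 cont=1 payload=0x46=70: acc |= 70<<7 -> acc=9072 shift=14
  byte[13]=0x1A cont=0 payload=0x1A=26: acc |= 26<<14 -> acc=435056 shift=21 [end]
Varint 6: bytes[11:14] = F0 C6 1A -> value 435056 (3 byte(s))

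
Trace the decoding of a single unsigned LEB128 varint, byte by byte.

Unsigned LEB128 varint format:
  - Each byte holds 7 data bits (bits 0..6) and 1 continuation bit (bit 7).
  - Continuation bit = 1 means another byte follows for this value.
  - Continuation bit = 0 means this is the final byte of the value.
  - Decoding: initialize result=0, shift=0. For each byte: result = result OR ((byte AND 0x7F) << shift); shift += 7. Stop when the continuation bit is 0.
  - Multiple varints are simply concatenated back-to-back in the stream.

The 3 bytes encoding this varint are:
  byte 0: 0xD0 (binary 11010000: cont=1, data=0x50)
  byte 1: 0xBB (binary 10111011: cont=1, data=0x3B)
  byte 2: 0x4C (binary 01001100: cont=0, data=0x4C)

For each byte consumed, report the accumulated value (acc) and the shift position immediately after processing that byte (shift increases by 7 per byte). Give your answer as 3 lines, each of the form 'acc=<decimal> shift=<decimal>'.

byte 0=0xD0: payload=0x50=80, contrib = 80<<0 = 80; acc -> 80, shift -> 7
byte 1=0xBB: payload=0x3B=59, contrib = 59<<7 = 7552; acc -> 7632, shift -> 14
byte 2=0x4C: payload=0x4C=76, contrib = 76<<14 = 1245184; acc -> 1252816, shift -> 21

Answer: acc=80 shift=7
acc=7632 shift=14
acc=1252816 shift=21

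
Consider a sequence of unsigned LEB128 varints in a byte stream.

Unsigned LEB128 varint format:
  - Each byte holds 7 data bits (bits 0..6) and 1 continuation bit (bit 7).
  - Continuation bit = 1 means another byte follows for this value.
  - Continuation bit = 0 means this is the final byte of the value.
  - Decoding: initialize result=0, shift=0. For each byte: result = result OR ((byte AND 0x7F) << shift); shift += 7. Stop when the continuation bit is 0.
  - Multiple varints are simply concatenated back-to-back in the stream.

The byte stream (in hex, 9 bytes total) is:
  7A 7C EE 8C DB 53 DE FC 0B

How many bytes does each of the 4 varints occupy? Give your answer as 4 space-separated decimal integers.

Answer: 1 1 4 3

Derivation:
  byte[0]=0x7A cont=0 payload=0x7A=122: acc |= 122<<0 -> acc=122 shift=7 [end]
Varint 1: bytes[0:1] = 7A -> value 122 (1 byte(s))
  byte[1]=0x7C cont=0 payload=0x7C=124: acc |= 124<<0 -> acc=124 shift=7 [end]
Varint 2: bytes[1:2] = 7C -> value 124 (1 byte(s))
  byte[2]=0xEE cont=1 payload=0x6E=110: acc |= 110<<0 -> acc=110 shift=7
  byte[3]=0x8C cont=1 payload=0x0C=12: acc |= 12<<7 -> acc=1646 shift=14
  byte[4]=0xDB cont=1 payload=0x5B=91: acc |= 91<<14 -> acc=1492590 shift=21
  byte[5]=0x53 cont=0 payload=0x53=83: acc |= 83<<21 -> acc=175556206 shift=28 [end]
Varint 3: bytes[2:6] = EE 8C DB 53 -> value 175556206 (4 byte(s))
  byte[6]=0xDE cont=1 payload=0x5E=94: acc |= 94<<0 -> acc=94 shift=7
  byte[7]=0xFC cont=1 payload=0x7C=124: acc |= 124<<7 -> acc=15966 shift=14
  byte[8]=0x0B cont=0 payload=0x0B=11: acc |= 11<<14 -> acc=196190 shift=21 [end]
Varint 4: bytes[6:9] = DE FC 0B -> value 196190 (3 byte(s))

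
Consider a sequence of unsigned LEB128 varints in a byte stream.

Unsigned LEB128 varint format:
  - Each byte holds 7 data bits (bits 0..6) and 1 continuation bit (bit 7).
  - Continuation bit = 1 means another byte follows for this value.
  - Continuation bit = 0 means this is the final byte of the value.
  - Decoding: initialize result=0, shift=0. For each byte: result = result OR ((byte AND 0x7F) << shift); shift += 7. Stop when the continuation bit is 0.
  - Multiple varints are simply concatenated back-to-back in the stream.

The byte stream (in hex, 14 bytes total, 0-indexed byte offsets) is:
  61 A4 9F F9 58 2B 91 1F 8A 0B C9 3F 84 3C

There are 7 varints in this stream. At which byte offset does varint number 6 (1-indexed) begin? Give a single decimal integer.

Answer: 10

Derivation:
  byte[0]=0x61 cont=0 payload=0x61=97: acc |= 97<<0 -> acc=97 shift=7 [end]
Varint 1: bytes[0:1] = 61 -> value 97 (1 byte(s))
  byte[1]=0xA4 cont=1 payload=0x24=36: acc |= 36<<0 -> acc=36 shift=7
  byte[2]=0x9F cont=1 payload=0x1F=31: acc |= 31<<7 -> acc=4004 shift=14
  byte[3]=0xF9 cont=1 payload=0x79=121: acc |= 121<<14 -> acc=1986468 shift=21
  byte[4]=0x58 cont=0 payload=0x58=88: acc |= 88<<21 -> acc=186535844 shift=28 [end]
Varint 2: bytes[1:5] = A4 9F F9 58 -> value 186535844 (4 byte(s))
  byte[5]=0x2B cont=0 payload=0x2B=43: acc |= 43<<0 -> acc=43 shift=7 [end]
Varint 3: bytes[5:6] = 2B -> value 43 (1 byte(s))
  byte[6]=0x91 cont=1 payload=0x11=17: acc |= 17<<0 -> acc=17 shift=7
  byte[7]=0x1F cont=0 payload=0x1F=31: acc |= 31<<7 -> acc=3985 shift=14 [end]
Varint 4: bytes[6:8] = 91 1F -> value 3985 (2 byte(s))
  byte[8]=0x8A cont=1 payload=0x0A=10: acc |= 10<<0 -> acc=10 shift=7
  byte[9]=0x0B cont=0 payload=0x0B=11: acc |= 11<<7 -> acc=1418 shift=14 [end]
Varint 5: bytes[8:10] = 8A 0B -> value 1418 (2 byte(s))
  byte[10]=0xC9 cont=1 payload=0x49=73: acc |= 73<<0 -> acc=73 shift=7
  byte[11]=0x3F cont=0 payload=0x3F=63: acc |= 63<<7 -> acc=8137 shift=14 [end]
Varint 6: bytes[10:12] = C9 3F -> value 8137 (2 byte(s))
  byte[12]=0x84 cont=1 payload=0x04=4: acc |= 4<<0 -> acc=4 shift=7
  byte[13]=0x3C cont=0 payload=0x3C=60: acc |= 60<<7 -> acc=7684 shift=14 [end]
Varint 7: bytes[12:14] = 84 3C -> value 7684 (2 byte(s))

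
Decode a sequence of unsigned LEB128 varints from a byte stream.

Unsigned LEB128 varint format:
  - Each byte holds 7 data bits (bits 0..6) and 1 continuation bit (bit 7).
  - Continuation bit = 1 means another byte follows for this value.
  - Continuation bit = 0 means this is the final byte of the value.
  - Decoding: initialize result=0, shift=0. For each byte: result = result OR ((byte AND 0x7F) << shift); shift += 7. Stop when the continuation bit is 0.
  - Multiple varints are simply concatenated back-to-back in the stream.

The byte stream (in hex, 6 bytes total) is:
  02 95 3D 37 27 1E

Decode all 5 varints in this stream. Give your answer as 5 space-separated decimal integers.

Answer: 2 7829 55 39 30

Derivation:
  byte[0]=0x02 cont=0 payload=0x02=2: acc |= 2<<0 -> acc=2 shift=7 [end]
Varint 1: bytes[0:1] = 02 -> value 2 (1 byte(s))
  byte[1]=0x95 cont=1 payload=0x15=21: acc |= 21<<0 -> acc=21 shift=7
  byte[2]=0x3D cont=0 payload=0x3D=61: acc |= 61<<7 -> acc=7829 shift=14 [end]
Varint 2: bytes[1:3] = 95 3D -> value 7829 (2 byte(s))
  byte[3]=0x37 cont=0 payload=0x37=55: acc |= 55<<0 -> acc=55 shift=7 [end]
Varint 3: bytes[3:4] = 37 -> value 55 (1 byte(s))
  byte[4]=0x27 cont=0 payload=0x27=39: acc |= 39<<0 -> acc=39 shift=7 [end]
Varint 4: bytes[4:5] = 27 -> value 39 (1 byte(s))
  byte[5]=0x1E cont=0 payload=0x1E=30: acc |= 30<<0 -> acc=30 shift=7 [end]
Varint 5: bytes[5:6] = 1E -> value 30 (1 byte(s))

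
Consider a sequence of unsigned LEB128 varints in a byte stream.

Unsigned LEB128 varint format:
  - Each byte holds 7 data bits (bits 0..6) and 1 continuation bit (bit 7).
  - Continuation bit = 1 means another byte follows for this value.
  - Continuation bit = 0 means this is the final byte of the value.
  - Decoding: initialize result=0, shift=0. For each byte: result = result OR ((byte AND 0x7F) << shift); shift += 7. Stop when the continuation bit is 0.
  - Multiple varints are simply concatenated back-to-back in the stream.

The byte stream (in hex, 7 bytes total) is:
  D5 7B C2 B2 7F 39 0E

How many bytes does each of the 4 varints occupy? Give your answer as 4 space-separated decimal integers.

  byte[0]=0xD5 cont=1 payload=0x55=85: acc |= 85<<0 -> acc=85 shift=7
  byte[1]=0x7B cont=0 payload=0x7B=123: acc |= 123<<7 -> acc=15829 shift=14 [end]
Varint 1: bytes[0:2] = D5 7B -> value 15829 (2 byte(s))
  byte[2]=0xC2 cont=1 payload=0x42=66: acc |= 66<<0 -> acc=66 shift=7
  byte[3]=0xB2 cont=1 payload=0x32=50: acc |= 50<<7 -> acc=6466 shift=14
  byte[4]=0x7F cont=0 payload=0x7F=127: acc |= 127<<14 -> acc=2087234 shift=21 [end]
Varint 2: bytes[2:5] = C2 B2 7F -> value 2087234 (3 byte(s))
  byte[5]=0x39 cont=0 payload=0x39=57: acc |= 57<<0 -> acc=57 shift=7 [end]
Varint 3: bytes[5:6] = 39 -> value 57 (1 byte(s))
  byte[6]=0x0E cont=0 payload=0x0E=14: acc |= 14<<0 -> acc=14 shift=7 [end]
Varint 4: bytes[6:7] = 0E -> value 14 (1 byte(s))

Answer: 2 3 1 1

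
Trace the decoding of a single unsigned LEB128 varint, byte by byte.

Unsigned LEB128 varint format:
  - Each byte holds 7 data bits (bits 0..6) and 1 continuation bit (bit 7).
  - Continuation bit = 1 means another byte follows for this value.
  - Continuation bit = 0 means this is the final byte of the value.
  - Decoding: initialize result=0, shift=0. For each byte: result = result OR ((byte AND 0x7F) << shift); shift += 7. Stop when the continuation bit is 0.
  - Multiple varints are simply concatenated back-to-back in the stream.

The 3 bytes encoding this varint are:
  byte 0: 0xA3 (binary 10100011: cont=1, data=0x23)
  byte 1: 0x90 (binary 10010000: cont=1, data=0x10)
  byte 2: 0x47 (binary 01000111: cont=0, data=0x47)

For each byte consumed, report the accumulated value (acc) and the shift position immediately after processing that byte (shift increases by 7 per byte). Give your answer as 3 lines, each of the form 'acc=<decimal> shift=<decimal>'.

byte 0=0xA3: payload=0x23=35, contrib = 35<<0 = 35; acc -> 35, shift -> 7
byte 1=0x90: payload=0x10=16, contrib = 16<<7 = 2048; acc -> 2083, shift -> 14
byte 2=0x47: payload=0x47=71, contrib = 71<<14 = 1163264; acc -> 1165347, shift -> 21

Answer: acc=35 shift=7
acc=2083 shift=14
acc=1165347 shift=21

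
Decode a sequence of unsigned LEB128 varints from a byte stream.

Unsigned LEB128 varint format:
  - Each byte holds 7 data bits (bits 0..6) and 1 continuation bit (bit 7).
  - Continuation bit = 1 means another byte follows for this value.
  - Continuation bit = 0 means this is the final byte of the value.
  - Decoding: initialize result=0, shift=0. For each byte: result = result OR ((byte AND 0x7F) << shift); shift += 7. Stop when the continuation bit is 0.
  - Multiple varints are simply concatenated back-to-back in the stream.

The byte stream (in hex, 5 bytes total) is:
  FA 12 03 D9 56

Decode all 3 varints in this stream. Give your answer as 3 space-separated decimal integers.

Answer: 2426 3 11097

Derivation:
  byte[0]=0xFA cont=1 payload=0x7A=122: acc |= 122<<0 -> acc=122 shift=7
  byte[1]=0x12 cont=0 payload=0x12=18: acc |= 18<<7 -> acc=2426 shift=14 [end]
Varint 1: bytes[0:2] = FA 12 -> value 2426 (2 byte(s))
  byte[2]=0x03 cont=0 payload=0x03=3: acc |= 3<<0 -> acc=3 shift=7 [end]
Varint 2: bytes[2:3] = 03 -> value 3 (1 byte(s))
  byte[3]=0xD9 cont=1 payload=0x59=89: acc |= 89<<0 -> acc=89 shift=7
  byte[4]=0x56 cont=0 payload=0x56=86: acc |= 86<<7 -> acc=11097 shift=14 [end]
Varint 3: bytes[3:5] = D9 56 -> value 11097 (2 byte(s))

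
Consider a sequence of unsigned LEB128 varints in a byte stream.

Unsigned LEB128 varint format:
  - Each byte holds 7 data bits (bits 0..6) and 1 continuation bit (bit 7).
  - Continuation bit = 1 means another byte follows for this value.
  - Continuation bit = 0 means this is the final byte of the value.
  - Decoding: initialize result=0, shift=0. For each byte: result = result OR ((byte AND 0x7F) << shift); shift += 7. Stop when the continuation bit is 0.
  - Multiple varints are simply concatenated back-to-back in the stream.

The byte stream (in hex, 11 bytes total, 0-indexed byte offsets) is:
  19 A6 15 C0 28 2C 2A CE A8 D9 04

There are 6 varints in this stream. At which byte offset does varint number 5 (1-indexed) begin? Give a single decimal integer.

Answer: 6

Derivation:
  byte[0]=0x19 cont=0 payload=0x19=25: acc |= 25<<0 -> acc=25 shift=7 [end]
Varint 1: bytes[0:1] = 19 -> value 25 (1 byte(s))
  byte[1]=0xA6 cont=1 payload=0x26=38: acc |= 38<<0 -> acc=38 shift=7
  byte[2]=0x15 cont=0 payload=0x15=21: acc |= 21<<7 -> acc=2726 shift=14 [end]
Varint 2: bytes[1:3] = A6 15 -> value 2726 (2 byte(s))
  byte[3]=0xC0 cont=1 payload=0x40=64: acc |= 64<<0 -> acc=64 shift=7
  byte[4]=0x28 cont=0 payload=0x28=40: acc |= 40<<7 -> acc=5184 shift=14 [end]
Varint 3: bytes[3:5] = C0 28 -> value 5184 (2 byte(s))
  byte[5]=0x2C cont=0 payload=0x2C=44: acc |= 44<<0 -> acc=44 shift=7 [end]
Varint 4: bytes[5:6] = 2C -> value 44 (1 byte(s))
  byte[6]=0x2A cont=0 payload=0x2A=42: acc |= 42<<0 -> acc=42 shift=7 [end]
Varint 5: bytes[6:7] = 2A -> value 42 (1 byte(s))
  byte[7]=0xCE cont=1 payload=0x4E=78: acc |= 78<<0 -> acc=78 shift=7
  byte[8]=0xA8 cont=1 payload=0x28=40: acc |= 40<<7 -> acc=5198 shift=14
  byte[9]=0xD9 cont=1 payload=0x59=89: acc |= 89<<14 -> acc=1463374 shift=21
  byte[10]=0x04 cont=0 payload=0x04=4: acc |= 4<<21 -> acc=9851982 shift=28 [end]
Varint 6: bytes[7:11] = CE A8 D9 04 -> value 9851982 (4 byte(s))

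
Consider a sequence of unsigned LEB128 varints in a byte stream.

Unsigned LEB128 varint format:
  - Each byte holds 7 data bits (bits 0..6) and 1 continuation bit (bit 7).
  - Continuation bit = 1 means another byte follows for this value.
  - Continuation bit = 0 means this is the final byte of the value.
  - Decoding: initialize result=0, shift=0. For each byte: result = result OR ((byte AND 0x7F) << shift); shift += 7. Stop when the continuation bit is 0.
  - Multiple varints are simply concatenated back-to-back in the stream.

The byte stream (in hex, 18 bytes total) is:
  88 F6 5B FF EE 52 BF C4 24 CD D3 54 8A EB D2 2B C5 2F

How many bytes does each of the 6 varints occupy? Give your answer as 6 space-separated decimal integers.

Answer: 3 3 3 3 4 2

Derivation:
  byte[0]=0x88 cont=1 payload=0x08=8: acc |= 8<<0 -> acc=8 shift=7
  byte[1]=0xF6 cont=1 payload=0x76=118: acc |= 118<<7 -> acc=15112 shift=14
  byte[2]=0x5B cont=0 payload=0x5B=91: acc |= 91<<14 -> acc=1506056 shift=21 [end]
Varint 1: bytes[0:3] = 88 F6 5B -> value 1506056 (3 byte(s))
  byte[3]=0xFF cont=1 payload=0x7F=127: acc |= 127<<0 -> acc=127 shift=7
  byte[4]=0xEE cont=1 payload=0x6E=110: acc |= 110<<7 -> acc=14207 shift=14
  byte[5]=0x52 cont=0 payload=0x52=82: acc |= 82<<14 -> acc=1357695 shift=21 [end]
Varint 2: bytes[3:6] = FF EE 52 -> value 1357695 (3 byte(s))
  byte[6]=0xBF cont=1 payload=0x3F=63: acc |= 63<<0 -> acc=63 shift=7
  byte[7]=0xC4 cont=1 payload=0x44=68: acc |= 68<<7 -> acc=8767 shift=14
  byte[8]=0x24 cont=0 payload=0x24=36: acc |= 36<<14 -> acc=598591 shift=21 [end]
Varint 3: bytes[6:9] = BF C4 24 -> value 598591 (3 byte(s))
  byte[9]=0xCD cont=1 payload=0x4D=77: acc |= 77<<0 -> acc=77 shift=7
  byte[10]=0xD3 cont=1 payload=0x53=83: acc |= 83<<7 -> acc=10701 shift=14
  byte[11]=0x54 cont=0 payload=0x54=84: acc |= 84<<14 -> acc=1386957 shift=21 [end]
Varint 4: bytes[9:12] = CD D3 54 -> value 1386957 (3 byte(s))
  byte[12]=0x8A cont=1 payload=0x0A=10: acc |= 10<<0 -> acc=10 shift=7
  byte[13]=0xEB cont=1 payload=0x6B=107: acc |= 107<<7 -> acc=13706 shift=14
  byte[14]=0xD2 cont=1 payload=0x52=82: acc |= 82<<14 -> acc=1357194 shift=21
  byte[15]=0x2B cont=0 payload=0x2B=43: acc |= 43<<21 -> acc=91534730 shift=28 [end]
Varint 5: bytes[12:16] = 8A EB D2 2B -> value 91534730 (4 byte(s))
  byte[16]=0xC5 cont=1 payload=0x45=69: acc |= 69<<0 -> acc=69 shift=7
  byte[17]=0x2F cont=0 payload=0x2F=47: acc |= 47<<7 -> acc=6085 shift=14 [end]
Varint 6: bytes[16:18] = C5 2F -> value 6085 (2 byte(s))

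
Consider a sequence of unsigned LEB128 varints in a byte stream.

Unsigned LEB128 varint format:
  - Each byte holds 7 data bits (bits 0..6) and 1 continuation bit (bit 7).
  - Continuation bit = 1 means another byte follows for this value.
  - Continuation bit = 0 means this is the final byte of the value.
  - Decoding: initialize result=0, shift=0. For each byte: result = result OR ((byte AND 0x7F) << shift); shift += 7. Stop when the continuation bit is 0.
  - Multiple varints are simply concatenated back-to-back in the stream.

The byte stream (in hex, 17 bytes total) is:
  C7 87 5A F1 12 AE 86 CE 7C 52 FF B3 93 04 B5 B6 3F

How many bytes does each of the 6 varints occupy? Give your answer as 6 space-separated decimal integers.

Answer: 3 2 4 1 4 3

Derivation:
  byte[0]=0xC7 cont=1 payload=0x47=71: acc |= 71<<0 -> acc=71 shift=7
  byte[1]=0x87 cont=1 payload=0x07=7: acc |= 7<<7 -> acc=967 shift=14
  byte[2]=0x5A cont=0 payload=0x5A=90: acc |= 90<<14 -> acc=1475527 shift=21 [end]
Varint 1: bytes[0:3] = C7 87 5A -> value 1475527 (3 byte(s))
  byte[3]=0xF1 cont=1 payload=0x71=113: acc |= 113<<0 -> acc=113 shift=7
  byte[4]=0x12 cont=0 payload=0x12=18: acc |= 18<<7 -> acc=2417 shift=14 [end]
Varint 2: bytes[3:5] = F1 12 -> value 2417 (2 byte(s))
  byte[5]=0xAE cont=1 payload=0x2E=46: acc |= 46<<0 -> acc=46 shift=7
  byte[6]=0x86 cont=1 payload=0x06=6: acc |= 6<<7 -> acc=814 shift=14
  byte[7]=0xCE cont=1 payload=0x4E=78: acc |= 78<<14 -> acc=1278766 shift=21
  byte[8]=0x7C cont=0 payload=0x7C=124: acc |= 124<<21 -> acc=261325614 shift=28 [end]
Varint 3: bytes[5:9] = AE 86 CE 7C -> value 261325614 (4 byte(s))
  byte[9]=0x52 cont=0 payload=0x52=82: acc |= 82<<0 -> acc=82 shift=7 [end]
Varint 4: bytes[9:10] = 52 -> value 82 (1 byte(s))
  byte[10]=0xFF cont=1 payload=0x7F=127: acc |= 127<<0 -> acc=127 shift=7
  byte[11]=0xB3 cont=1 payload=0x33=51: acc |= 51<<7 -> acc=6655 shift=14
  byte[12]=0x93 cont=1 payload=0x13=19: acc |= 19<<14 -> acc=317951 shift=21
  byte[13]=0x04 cont=0 payload=0x04=4: acc |= 4<<21 -> acc=8706559 shift=28 [end]
Varint 5: bytes[10:14] = FF B3 93 04 -> value 8706559 (4 byte(s))
  byte[14]=0xB5 cont=1 payload=0x35=53: acc |= 53<<0 -> acc=53 shift=7
  byte[15]=0xB6 cont=1 payload=0x36=54: acc |= 54<<7 -> acc=6965 shift=14
  byte[16]=0x3F cont=0 payload=0x3F=63: acc |= 63<<14 -> acc=1039157 shift=21 [end]
Varint 6: bytes[14:17] = B5 B6 3F -> value 1039157 (3 byte(s))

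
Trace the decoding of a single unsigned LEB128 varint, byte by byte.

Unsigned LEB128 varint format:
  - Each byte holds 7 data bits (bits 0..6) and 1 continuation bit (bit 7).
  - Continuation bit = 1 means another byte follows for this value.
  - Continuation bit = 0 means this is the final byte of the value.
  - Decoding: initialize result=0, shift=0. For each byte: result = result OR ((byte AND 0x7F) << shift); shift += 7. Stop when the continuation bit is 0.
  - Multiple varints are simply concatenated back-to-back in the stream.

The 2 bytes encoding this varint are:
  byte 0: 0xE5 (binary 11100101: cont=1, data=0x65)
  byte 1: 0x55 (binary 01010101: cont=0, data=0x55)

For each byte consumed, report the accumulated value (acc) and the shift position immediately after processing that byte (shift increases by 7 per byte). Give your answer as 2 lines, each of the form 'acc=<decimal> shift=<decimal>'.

Answer: acc=101 shift=7
acc=10981 shift=14

Derivation:
byte 0=0xE5: payload=0x65=101, contrib = 101<<0 = 101; acc -> 101, shift -> 7
byte 1=0x55: payload=0x55=85, contrib = 85<<7 = 10880; acc -> 10981, shift -> 14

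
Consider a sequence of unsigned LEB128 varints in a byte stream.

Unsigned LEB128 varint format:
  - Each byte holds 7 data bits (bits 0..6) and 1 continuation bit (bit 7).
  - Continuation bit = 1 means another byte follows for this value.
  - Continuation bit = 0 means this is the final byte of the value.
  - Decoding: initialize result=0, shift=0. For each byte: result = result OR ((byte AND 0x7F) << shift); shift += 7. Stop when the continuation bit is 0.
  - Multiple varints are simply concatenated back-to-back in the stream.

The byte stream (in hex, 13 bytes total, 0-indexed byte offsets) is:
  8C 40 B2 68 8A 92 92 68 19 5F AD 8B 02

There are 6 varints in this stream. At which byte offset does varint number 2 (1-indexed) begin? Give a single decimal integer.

Answer: 2

Derivation:
  byte[0]=0x8C cont=1 payload=0x0C=12: acc |= 12<<0 -> acc=12 shift=7
  byte[1]=0x40 cont=0 payload=0x40=64: acc |= 64<<7 -> acc=8204 shift=14 [end]
Varint 1: bytes[0:2] = 8C 40 -> value 8204 (2 byte(s))
  byte[2]=0xB2 cont=1 payload=0x32=50: acc |= 50<<0 -> acc=50 shift=7
  byte[3]=0x68 cont=0 payload=0x68=104: acc |= 104<<7 -> acc=13362 shift=14 [end]
Varint 2: bytes[2:4] = B2 68 -> value 13362 (2 byte(s))
  byte[4]=0x8A cont=1 payload=0x0A=10: acc |= 10<<0 -> acc=10 shift=7
  byte[5]=0x92 cont=1 payload=0x12=18: acc |= 18<<7 -> acc=2314 shift=14
  byte[6]=0x92 cont=1 payload=0x12=18: acc |= 18<<14 -> acc=297226 shift=21
  byte[7]=0x68 cont=0 payload=0x68=104: acc |= 104<<21 -> acc=218401034 shift=28 [end]
Varint 3: bytes[4:8] = 8A 92 92 68 -> value 218401034 (4 byte(s))
  byte[8]=0x19 cont=0 payload=0x19=25: acc |= 25<<0 -> acc=25 shift=7 [end]
Varint 4: bytes[8:9] = 19 -> value 25 (1 byte(s))
  byte[9]=0x5F cont=0 payload=0x5F=95: acc |= 95<<0 -> acc=95 shift=7 [end]
Varint 5: bytes[9:10] = 5F -> value 95 (1 byte(s))
  byte[10]=0xAD cont=1 payload=0x2D=45: acc |= 45<<0 -> acc=45 shift=7
  byte[11]=0x8B cont=1 payload=0x0B=11: acc |= 11<<7 -> acc=1453 shift=14
  byte[12]=0x02 cont=0 payload=0x02=2: acc |= 2<<14 -> acc=34221 shift=21 [end]
Varint 6: bytes[10:13] = AD 8B 02 -> value 34221 (3 byte(s))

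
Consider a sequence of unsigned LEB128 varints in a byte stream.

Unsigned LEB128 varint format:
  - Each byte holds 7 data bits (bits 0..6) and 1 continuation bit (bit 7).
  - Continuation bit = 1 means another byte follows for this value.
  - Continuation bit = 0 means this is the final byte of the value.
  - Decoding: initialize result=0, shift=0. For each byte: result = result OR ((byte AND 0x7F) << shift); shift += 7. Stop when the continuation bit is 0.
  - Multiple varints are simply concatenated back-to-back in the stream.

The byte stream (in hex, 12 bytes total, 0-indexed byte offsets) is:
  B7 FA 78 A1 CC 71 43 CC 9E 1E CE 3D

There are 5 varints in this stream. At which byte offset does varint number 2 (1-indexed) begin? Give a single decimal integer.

  byte[0]=0xB7 cont=1 payload=0x37=55: acc |= 55<<0 -> acc=55 shift=7
  byte[1]=0xFA cont=1 payload=0x7A=122: acc |= 122<<7 -> acc=15671 shift=14
  byte[2]=0x78 cont=0 payload=0x78=120: acc |= 120<<14 -> acc=1981751 shift=21 [end]
Varint 1: bytes[0:3] = B7 FA 78 -> value 1981751 (3 byte(s))
  byte[3]=0xA1 cont=1 payload=0x21=33: acc |= 33<<0 -> acc=33 shift=7
  byte[4]=0xCC cont=1 payload=0x4C=76: acc |= 76<<7 -> acc=9761 shift=14
  byte[5]=0x71 cont=0 payload=0x71=113: acc |= 113<<14 -> acc=1861153 shift=21 [end]
Varint 2: bytes[3:6] = A1 CC 71 -> value 1861153 (3 byte(s))
  byte[6]=0x43 cont=0 payload=0x43=67: acc |= 67<<0 -> acc=67 shift=7 [end]
Varint 3: bytes[6:7] = 43 -> value 67 (1 byte(s))
  byte[7]=0xCC cont=1 payload=0x4C=76: acc |= 76<<0 -> acc=76 shift=7
  byte[8]=0x9E cont=1 payload=0x1E=30: acc |= 30<<7 -> acc=3916 shift=14
  byte[9]=0x1E cont=0 payload=0x1E=30: acc |= 30<<14 -> acc=495436 shift=21 [end]
Varint 4: bytes[7:10] = CC 9E 1E -> value 495436 (3 byte(s))
  byte[10]=0xCE cont=1 payload=0x4E=78: acc |= 78<<0 -> acc=78 shift=7
  byte[11]=0x3D cont=0 payload=0x3D=61: acc |= 61<<7 -> acc=7886 shift=14 [end]
Varint 5: bytes[10:12] = CE 3D -> value 7886 (2 byte(s))

Answer: 3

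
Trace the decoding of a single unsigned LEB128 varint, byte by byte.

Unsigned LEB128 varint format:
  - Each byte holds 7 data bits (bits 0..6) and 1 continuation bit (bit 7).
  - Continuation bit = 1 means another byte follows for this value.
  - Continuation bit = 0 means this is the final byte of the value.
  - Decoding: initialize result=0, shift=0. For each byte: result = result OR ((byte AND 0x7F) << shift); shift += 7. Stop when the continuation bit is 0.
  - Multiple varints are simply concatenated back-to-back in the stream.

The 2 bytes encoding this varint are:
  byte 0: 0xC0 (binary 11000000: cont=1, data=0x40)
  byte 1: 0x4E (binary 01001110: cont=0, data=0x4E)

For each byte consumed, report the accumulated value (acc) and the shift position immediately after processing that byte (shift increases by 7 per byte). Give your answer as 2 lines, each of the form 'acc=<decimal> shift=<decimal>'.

byte 0=0xC0: payload=0x40=64, contrib = 64<<0 = 64; acc -> 64, shift -> 7
byte 1=0x4E: payload=0x4E=78, contrib = 78<<7 = 9984; acc -> 10048, shift -> 14

Answer: acc=64 shift=7
acc=10048 shift=14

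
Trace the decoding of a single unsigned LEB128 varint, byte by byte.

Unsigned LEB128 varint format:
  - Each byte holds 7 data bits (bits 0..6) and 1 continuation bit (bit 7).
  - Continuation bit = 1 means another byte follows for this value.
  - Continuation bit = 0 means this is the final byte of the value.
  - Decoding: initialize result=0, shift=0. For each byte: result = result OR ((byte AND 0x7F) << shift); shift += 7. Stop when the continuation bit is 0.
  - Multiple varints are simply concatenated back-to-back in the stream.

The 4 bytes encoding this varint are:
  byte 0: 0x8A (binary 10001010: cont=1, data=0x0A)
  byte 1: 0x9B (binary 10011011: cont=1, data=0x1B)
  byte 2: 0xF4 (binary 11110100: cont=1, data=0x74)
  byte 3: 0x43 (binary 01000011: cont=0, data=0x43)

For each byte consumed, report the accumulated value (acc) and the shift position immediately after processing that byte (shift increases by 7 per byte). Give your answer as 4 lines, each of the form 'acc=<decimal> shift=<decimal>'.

byte 0=0x8A: payload=0x0A=10, contrib = 10<<0 = 10; acc -> 10, shift -> 7
byte 1=0x9B: payload=0x1B=27, contrib = 27<<7 = 3456; acc -> 3466, shift -> 14
byte 2=0xF4: payload=0x74=116, contrib = 116<<14 = 1900544; acc -> 1904010, shift -> 21
byte 3=0x43: payload=0x43=67, contrib = 67<<21 = 140509184; acc -> 142413194, shift -> 28

Answer: acc=10 shift=7
acc=3466 shift=14
acc=1904010 shift=21
acc=142413194 shift=28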